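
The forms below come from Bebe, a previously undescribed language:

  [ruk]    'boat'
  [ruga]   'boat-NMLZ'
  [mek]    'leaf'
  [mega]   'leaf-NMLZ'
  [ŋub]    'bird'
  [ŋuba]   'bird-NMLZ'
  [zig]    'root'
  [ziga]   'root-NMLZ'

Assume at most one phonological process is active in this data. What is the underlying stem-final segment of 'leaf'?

/k/

The root 'leaf' surfaces as [mek] and [mega], with a stem-final [k] ~ [g] alternation.
But 'root' keeps [g] in both environments ([zig], [ziga]), so there is no rule changing /g/ to [k] in isolation.
Therefore /k/ is basic and [g] is derived by intervocalic voicing (voiceless stops become voiced between vowels).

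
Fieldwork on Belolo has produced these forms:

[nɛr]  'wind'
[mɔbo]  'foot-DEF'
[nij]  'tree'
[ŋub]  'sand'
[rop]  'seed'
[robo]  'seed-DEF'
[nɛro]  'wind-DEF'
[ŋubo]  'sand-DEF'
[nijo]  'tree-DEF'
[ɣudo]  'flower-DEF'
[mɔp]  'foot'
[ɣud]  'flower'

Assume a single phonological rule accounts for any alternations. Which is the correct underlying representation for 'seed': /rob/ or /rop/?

The stem for 'seed' ends in [b] in [robo] but [p] in [rop].
Compare 'sand', with invariant [b] in [ŋubo] and [ŋub]: an analysis with underlying /b/ and a rule producing [p] in isolation would wrongly predict alternation here too.
So /p/ is underlying, and a rule of intervocalic voicing — voiceless stops become voiced between vowels — gives [b].

/rop/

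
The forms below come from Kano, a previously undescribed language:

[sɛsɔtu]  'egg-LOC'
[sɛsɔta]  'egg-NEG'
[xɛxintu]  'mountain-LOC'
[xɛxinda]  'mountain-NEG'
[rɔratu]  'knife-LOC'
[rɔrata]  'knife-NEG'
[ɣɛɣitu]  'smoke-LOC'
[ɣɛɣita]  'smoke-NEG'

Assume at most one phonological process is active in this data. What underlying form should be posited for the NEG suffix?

/-da/

The NEG suffix surfaces as [-da] and [-ta], depending on the final segment of the stem.
By contrast the LOC suffix keeps its initial [t] throughout — that segment must be underlying.
The NEG suffix is therefore /-da/ underlyingly, with post-vocalic devoicing: voiced stops become voiceless after a vowel.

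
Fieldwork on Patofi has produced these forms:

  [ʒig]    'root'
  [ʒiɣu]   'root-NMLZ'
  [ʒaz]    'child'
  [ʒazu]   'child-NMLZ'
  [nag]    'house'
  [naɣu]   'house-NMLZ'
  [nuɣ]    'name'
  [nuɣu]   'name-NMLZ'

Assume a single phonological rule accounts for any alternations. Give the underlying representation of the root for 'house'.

/nag/

The stem for 'house' ends in [g] in [nag] but [ɣ] in [naɣu].
The stem 'name' ([nuɣ], [nuɣu]) shows [ɣ] unchanged in both environments, so [ɣ] cannot be basic with [g] derived in isolation.
The underlying segment must be /g/; voiced stops become fricatives between vowels, yielding [ɣ] there.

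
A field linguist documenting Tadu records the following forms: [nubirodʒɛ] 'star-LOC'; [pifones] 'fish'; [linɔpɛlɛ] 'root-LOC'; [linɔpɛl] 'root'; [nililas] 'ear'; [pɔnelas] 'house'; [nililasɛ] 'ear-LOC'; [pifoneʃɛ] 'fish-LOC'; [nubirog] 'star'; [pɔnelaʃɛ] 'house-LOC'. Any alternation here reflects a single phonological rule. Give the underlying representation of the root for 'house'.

'house' shows [ʃ] ~ [s] at the end of the stem ([pɔnelaʃɛ] vs [pɔnelas]).
Compare 'ear', with invariant [s] in [nililasɛ] and [nililas]: an analysis with underlying /s/ and a rule producing [ʃ] before the LOC suffix would wrongly predict alternation here too.
The alternation reflects depalatalization: palato-alveolar /dʒ/ and /ʃ/ become [g] and [s] when no front vowel follows. /ʃ/ is underlying.

/pɔnelaʃ/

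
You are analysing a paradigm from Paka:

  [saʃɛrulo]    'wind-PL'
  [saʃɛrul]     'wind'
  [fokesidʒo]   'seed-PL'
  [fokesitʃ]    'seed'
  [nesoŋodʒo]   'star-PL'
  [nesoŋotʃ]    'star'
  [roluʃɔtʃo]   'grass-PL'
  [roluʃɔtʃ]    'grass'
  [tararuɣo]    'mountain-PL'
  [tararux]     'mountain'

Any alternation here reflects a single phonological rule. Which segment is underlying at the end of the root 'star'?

/dʒ/

In [nesoŋodʒo] and [nesoŋotʃ] the final segment of 'star' alternates: [dʒ] ~ [tʃ].
The stem 'grass' ([roluʃɔtʃo], [roluʃɔtʃ]) shows [tʃ] unchanged in both environments, so [tʃ] cannot be basic with [dʒ] derived before the PL suffix.
The alternation reflects word-final obstruent devoicing: voiced obstruents become voiceless word-finally. /dʒ/ is underlying.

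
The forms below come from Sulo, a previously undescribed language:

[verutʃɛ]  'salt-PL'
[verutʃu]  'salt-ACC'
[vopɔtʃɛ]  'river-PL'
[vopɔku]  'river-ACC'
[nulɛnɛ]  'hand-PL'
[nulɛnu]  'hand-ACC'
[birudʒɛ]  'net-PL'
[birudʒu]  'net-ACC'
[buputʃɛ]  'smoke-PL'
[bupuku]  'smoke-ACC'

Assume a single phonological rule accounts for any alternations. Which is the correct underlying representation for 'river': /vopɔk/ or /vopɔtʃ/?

/vopɔk/

'river' shows [tʃ] ~ [k] at the end of the stem ([vopɔtʃɛ] vs [vopɔku]).
If /tʃ/ were underlying and a rule turned it into [k] before the ACC suffix, 'salt' would also alternate; but it has [tʃ] in both [verutʃɛ] and [verutʃu].
So /k/ is underlying, and a rule of palatalization before a front vowel — /k/ becomes palato-alveolar [tʃ] before a front vowel — gives [tʃ].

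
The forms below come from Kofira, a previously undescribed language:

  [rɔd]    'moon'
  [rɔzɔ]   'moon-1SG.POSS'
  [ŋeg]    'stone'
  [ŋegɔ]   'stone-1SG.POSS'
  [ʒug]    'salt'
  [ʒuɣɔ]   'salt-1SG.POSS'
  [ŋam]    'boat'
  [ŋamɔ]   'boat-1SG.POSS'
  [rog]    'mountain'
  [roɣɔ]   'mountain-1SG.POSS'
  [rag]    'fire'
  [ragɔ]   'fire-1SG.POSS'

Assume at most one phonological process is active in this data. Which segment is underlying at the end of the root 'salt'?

/ɣ/

The root 'salt' surfaces as [ʒug] and [ʒuɣɔ], with a stem-final [g] ~ [ɣ] alternation.
Compare 'fire', with invariant [g] in [rag] and [ragɔ]: an analysis with underlying /g/ and a rule producing [ɣ] before the 1SG.POSS suffix would wrongly predict alternation here too.
The underlying segment must be /ɣ/; voiced fricatives become stops word-finally, yielding [g] there.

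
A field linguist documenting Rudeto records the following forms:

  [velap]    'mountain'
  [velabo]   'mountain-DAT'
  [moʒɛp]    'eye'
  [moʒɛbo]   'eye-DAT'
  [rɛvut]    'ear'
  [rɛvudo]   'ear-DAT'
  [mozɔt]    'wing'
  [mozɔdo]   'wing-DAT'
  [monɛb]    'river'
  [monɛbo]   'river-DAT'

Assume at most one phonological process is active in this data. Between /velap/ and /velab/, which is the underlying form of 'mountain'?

The root 'mountain' surfaces as [velap] and [velabo], with a stem-final [p] ~ [b] alternation.
If /b/ were underlying and a rule turned it into [p] in isolation, 'river' would also alternate; but it has [b] in both [monɛb] and [monɛbo].
Therefore /p/ is basic and [b] is derived by intervocalic voicing (voiceless stops become voiced between vowels).

/velap/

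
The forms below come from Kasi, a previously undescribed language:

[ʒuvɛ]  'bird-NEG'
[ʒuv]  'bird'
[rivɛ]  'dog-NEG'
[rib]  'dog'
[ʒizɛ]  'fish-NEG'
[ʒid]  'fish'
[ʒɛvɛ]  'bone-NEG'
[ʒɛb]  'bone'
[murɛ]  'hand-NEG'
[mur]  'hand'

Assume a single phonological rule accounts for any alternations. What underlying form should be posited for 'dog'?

/rib/

The stem for 'dog' ends in [v] in [rivɛ] but [b] in [rib].
The stem 'bird' ([ʒuvɛ], [ʒuv]) shows [v] unchanged in both environments, so [v] cannot be basic with [b] derived in isolation.
The underlying segment must be /b/; voiced stops become fricatives between vowels, yielding [v] there.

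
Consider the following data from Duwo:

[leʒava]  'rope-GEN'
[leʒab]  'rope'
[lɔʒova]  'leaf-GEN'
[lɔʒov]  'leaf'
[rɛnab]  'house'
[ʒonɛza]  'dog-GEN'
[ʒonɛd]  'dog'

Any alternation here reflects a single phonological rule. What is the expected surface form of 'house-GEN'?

[rɛnava]

'rope' shows [v] ~ [b] at the end of the stem ([leʒava] vs [leʒab]).
Compare 'leaf', with invariant [v] in [lɔʒova] and [lɔʒov]: an analysis with underlying /v/ and a rule producing [b] in isolation would wrongly predict alternation here too.
So /b/ is underlying, and a rule of intervocalic spirantization — voiced stops become fricatives between vowels — gives [v].
The one attested form of 'house', [rɛnab], shows underlying /rɛnab/. Applying the same rule between vowels gives [rɛnava].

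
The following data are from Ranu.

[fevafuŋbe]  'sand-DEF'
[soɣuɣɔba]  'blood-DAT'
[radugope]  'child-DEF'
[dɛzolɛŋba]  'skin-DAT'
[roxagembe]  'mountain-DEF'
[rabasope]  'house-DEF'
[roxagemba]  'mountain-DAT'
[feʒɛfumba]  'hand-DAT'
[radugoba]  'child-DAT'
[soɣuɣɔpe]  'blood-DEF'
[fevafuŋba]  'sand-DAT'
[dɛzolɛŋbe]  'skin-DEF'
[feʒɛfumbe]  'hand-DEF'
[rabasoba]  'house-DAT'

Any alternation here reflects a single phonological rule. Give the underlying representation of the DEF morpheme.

/-pe/

The DEF suffix surfaces as [-be] and [-pe], depending on the final segment of the stem.
By contrast the DAT suffix keeps its initial [b] throughout — that segment must be underlying.
The DEF suffix is therefore /-pe/ underlyingly, with post-nasal voicing: voiceless stops become voiced after a nasal.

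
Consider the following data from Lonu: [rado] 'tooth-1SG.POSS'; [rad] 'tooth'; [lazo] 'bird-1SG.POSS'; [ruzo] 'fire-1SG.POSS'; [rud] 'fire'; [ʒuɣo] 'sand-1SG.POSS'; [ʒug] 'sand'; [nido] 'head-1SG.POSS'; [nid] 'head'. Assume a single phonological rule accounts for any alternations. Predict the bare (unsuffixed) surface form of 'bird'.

[lad]

The stem for 'fire' ends in [z] in [ruzo] but [d] in [rud].
Compare 'tooth', with invariant [d] in [rado] and [rad]: an analysis with underlying /d/ and a rule producing [z] before the 1SG.POSS suffix would wrongly predict alternation here too.
The underlying segment must be /z/; voiced fricatives become stops word-finally, yielding [d] there.
The one attested form of 'bird', [lazo], shows underlying /laz/. Applying the same rule word-finally gives [lad].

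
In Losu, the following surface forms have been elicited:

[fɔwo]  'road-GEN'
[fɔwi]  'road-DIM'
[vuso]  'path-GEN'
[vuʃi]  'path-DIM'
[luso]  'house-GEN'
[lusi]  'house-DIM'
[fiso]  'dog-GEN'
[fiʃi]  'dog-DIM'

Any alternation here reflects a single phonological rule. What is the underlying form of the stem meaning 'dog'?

/fiʃ/

'dog' shows [s] ~ [ʃ] at the end of the stem ([fiso] vs [fiʃi]).
If /s/ were underlying and a rule turned it into [ʃ] before the DIM suffix, 'house' would also alternate; but it has [s] in both [luso] and [lusi].
The alternation reflects depalatalization: palato-alveolar /ʃ/ becomes [s] when no front vowel follows. /ʃ/ is underlying.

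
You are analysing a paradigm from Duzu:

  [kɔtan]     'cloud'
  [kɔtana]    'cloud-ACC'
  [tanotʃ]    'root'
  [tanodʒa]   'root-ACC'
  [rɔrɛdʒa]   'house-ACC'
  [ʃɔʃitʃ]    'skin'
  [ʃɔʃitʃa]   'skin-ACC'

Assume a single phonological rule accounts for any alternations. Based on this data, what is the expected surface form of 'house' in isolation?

'root' shows [tʃ] ~ [dʒ] at the end of the stem ([tanotʃ] vs [tanodʒa]).
But 'skin' keeps [tʃ] in both environments ([ʃɔʃitʃ], [ʃɔʃitʃa]), so there is no rule changing /tʃ/ to [dʒ] before the ACC suffix.
Therefore /dʒ/ is basic and [tʃ] is derived by word-final obstruent devoicing (voiced obstruents become voiceless word-finally).
From [rɔrɛdʒa] the stem 'house' is /rɔrɛdʒ/; word-finally this yields [rɔrɛtʃ].

[rɔrɛtʃ]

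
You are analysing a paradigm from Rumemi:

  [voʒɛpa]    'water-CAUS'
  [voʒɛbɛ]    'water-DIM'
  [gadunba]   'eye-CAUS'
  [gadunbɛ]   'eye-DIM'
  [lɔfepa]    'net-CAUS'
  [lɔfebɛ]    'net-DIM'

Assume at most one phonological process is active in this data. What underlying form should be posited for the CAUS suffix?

The CAUS suffix surfaces as [-ba] and [-pa], depending on the final segment of the stem.
The DIM suffix, which begins with [b], is invariant after every stem; so [b] is not altered by any rule here.
The CAUS suffix is therefore /-pa/ underlyingly, with post-nasal voicing: voiceless stops become voiced after a nasal.

/-pa/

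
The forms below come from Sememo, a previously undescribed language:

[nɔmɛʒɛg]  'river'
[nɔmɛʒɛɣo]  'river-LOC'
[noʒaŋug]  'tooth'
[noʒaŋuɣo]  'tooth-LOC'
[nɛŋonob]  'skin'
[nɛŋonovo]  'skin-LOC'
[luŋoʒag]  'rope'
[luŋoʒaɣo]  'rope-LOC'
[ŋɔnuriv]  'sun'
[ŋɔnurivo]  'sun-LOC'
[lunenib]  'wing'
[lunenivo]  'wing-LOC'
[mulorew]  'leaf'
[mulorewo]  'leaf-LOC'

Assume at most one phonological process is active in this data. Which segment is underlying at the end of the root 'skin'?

/b/

The stem for 'skin' ends in [b] in [nɛŋonob] but [v] in [nɛŋonovo].
The stem 'sun' ([ŋɔnuriv], [ŋɔnurivo]) shows [v] unchanged in both environments, so [v] cannot be basic with [b] derived in isolation.
Therefore /b/ is basic and [v] is derived by intervocalic spirantization (voiced stops become fricatives between vowels).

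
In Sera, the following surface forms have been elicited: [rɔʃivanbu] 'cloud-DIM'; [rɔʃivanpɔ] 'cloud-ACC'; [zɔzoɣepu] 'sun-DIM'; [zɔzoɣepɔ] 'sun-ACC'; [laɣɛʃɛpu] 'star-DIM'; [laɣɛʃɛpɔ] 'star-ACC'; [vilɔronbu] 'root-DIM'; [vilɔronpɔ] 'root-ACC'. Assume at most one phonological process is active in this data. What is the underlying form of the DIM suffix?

The DIM morpheme has two allomorphs, [-bu] and [-pu].
The ACC suffix, which begins with [p], is invariant after every stem; so [p] is not altered by any rule here.
So the underlying form is /-bu/, and voiced stops become voiceless after a vowel.

/-bu/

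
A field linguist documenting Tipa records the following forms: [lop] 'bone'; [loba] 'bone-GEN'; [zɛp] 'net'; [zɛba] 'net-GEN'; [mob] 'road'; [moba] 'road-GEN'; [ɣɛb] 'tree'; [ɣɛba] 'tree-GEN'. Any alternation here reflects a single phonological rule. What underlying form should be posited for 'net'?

The root 'net' surfaces as [zɛp] and [zɛba], with a stem-final [p] ~ [b] alternation.
But 'road' keeps [b] in both environments ([mob], [moba]), so there is no rule changing /b/ to [p] in isolation.
The underlying segment must be /p/; voiceless stops become voiced between vowels, yielding [b] there.
So 'net' = /zɛp/.

/zɛp/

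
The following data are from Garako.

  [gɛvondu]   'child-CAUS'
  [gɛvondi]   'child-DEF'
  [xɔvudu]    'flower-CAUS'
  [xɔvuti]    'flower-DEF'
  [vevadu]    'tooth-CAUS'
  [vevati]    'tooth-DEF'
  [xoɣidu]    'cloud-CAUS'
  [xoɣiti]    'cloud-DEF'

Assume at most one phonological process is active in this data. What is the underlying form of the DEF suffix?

The DEF morpheme has two allomorphs, [-di] and [-ti].
By contrast the CAUS suffix keeps its initial [d] throughout — that segment must be underlying.
The DEF suffix is therefore /-ti/ underlyingly, with post-nasal voicing: voiceless stops become voiced after a nasal.

/-ti/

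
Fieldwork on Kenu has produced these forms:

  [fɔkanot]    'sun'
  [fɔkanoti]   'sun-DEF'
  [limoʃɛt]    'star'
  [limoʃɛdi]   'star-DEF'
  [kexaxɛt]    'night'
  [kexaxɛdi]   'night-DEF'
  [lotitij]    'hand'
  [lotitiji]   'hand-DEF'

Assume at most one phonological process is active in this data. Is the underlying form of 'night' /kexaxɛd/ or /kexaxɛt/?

/kexaxɛd/

In [kexaxɛt] and [kexaxɛdi] the final segment of 'night' alternates: [t] ~ [d].
If /t/ were underlying and a rule turned it into [d] before the DEF suffix, 'sun' would also alternate; but it has [t] in both [fɔkanot] and [fɔkanoti].
The underlying segment must be /d/; voiced obstruents become voiceless word-finally, yielding [t] there.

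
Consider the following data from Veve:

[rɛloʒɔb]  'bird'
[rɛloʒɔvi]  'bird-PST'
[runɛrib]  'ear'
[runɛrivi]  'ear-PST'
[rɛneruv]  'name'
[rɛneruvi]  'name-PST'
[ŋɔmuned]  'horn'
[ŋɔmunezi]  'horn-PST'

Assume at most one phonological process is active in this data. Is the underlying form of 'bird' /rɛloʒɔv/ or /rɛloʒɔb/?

In [rɛloʒɔb] and [rɛloʒɔvi] the final segment of 'bird' alternates: [b] ~ [v].
But 'name' keeps [v] in both environments ([rɛneruv], [rɛneruvi]), so there is no rule changing /v/ to [b] in isolation.
Therefore /b/ is basic and [v] is derived by intervocalic spirantization (voiced stops become fricatives between vowels).

/rɛloʒɔb/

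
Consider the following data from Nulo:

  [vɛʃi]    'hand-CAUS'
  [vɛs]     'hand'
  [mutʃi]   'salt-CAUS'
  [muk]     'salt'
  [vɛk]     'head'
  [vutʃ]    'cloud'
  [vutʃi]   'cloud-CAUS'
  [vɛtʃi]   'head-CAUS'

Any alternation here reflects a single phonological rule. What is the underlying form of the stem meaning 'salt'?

In [muk] and [mutʃi] the final segment of 'salt' alternates: [k] ~ [tʃ].
But 'cloud' keeps [tʃ] in both environments ([vutʃ], [vutʃi]), so there is no rule changing /tʃ/ to [k] in isolation.
Therefore /k/ is basic and [tʃ] is derived by palatalization before a front vowel (/k/ and /s/ become palato-alveolar [tʃ] and [ʃ] before a front vowel).
The underlying form of 'salt' is therefore /muk/.

/muk/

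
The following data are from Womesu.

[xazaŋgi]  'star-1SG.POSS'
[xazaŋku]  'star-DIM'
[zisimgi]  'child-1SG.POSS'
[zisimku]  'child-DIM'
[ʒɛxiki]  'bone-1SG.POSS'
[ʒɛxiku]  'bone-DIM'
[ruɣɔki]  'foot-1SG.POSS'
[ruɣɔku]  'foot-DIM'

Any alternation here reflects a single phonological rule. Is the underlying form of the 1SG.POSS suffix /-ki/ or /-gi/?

The 1SG.POSS morpheme has two allomorphs, [-gi] and [-ki].
By contrast the DIM suffix keeps its initial [k] throughout — that segment must be underlying.
The 1SG.POSS suffix is therefore /-gi/ underlyingly, with post-vocalic devoicing: voiced stops become voiceless after a vowel.

/-gi/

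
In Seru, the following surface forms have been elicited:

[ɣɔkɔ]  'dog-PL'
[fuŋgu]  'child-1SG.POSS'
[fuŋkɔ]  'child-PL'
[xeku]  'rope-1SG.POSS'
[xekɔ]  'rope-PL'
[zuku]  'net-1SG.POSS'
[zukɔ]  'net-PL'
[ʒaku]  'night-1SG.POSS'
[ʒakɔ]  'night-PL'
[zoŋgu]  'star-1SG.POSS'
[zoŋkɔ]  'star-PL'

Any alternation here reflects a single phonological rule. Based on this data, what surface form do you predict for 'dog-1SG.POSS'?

The 1SG.POSS morpheme has two allomorphs, [-gu] and [-ku].
By contrast the PL suffix keeps its initial [k] throughout — that segment must be underlying.
The 1SG.POSS suffix is therefore /-gu/ underlyingly, with post-vocalic devoicing: voiced stops become voiceless after a vowel.
After 'dog', which ends in a vowel, the suffix surfaces as [-ku], giving [ɣɔku].

[ɣɔku]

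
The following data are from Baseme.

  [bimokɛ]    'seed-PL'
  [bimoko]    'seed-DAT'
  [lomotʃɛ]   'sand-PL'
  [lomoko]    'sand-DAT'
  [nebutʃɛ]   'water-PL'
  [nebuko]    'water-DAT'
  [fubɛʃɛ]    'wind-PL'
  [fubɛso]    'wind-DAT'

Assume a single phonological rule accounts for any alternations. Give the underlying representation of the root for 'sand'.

/lomotʃ/

The stem for 'sand' ends in [tʃ] in [lomotʃɛ] but [k] in [lomoko].
If /k/ were underlying and a rule turned it into [tʃ] before the PL suffix, 'seed' would also alternate; but it has [k] in both [bimokɛ] and [bimoko].
The underlying segment must be /tʃ/; palato-alveolar /tʃ/ and /ʃ/ become [k] and [s] when no front vowel follows, yielding [k] there.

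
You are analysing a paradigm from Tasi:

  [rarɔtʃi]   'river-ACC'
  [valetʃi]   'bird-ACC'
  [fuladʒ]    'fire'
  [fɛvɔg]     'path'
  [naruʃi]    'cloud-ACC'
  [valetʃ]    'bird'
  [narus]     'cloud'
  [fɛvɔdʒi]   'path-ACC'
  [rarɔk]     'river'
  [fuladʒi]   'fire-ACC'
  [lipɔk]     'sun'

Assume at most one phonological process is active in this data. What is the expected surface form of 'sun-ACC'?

The root 'river' surfaces as [rarɔtʃi] and [rarɔk], with a stem-final [tʃ] ~ [k] alternation.
But 'bird' keeps [tʃ] in both environments ([valetʃi], [valetʃ]), so there is no rule changing /tʃ/ to [k] in isolation.
So /k/ is underlying, and a rule of palatalization before a front vowel — /k/, /g/ and /s/ become palato-alveolar [tʃ], [dʒ] and [ʃ] before a front vowel — gives [tʃ].
The one attested form of 'sun', [lipɔk], shows underlying /lipɔk/. Applying the same rule before a front vowel gives [lipɔtʃi].

[lipɔtʃi]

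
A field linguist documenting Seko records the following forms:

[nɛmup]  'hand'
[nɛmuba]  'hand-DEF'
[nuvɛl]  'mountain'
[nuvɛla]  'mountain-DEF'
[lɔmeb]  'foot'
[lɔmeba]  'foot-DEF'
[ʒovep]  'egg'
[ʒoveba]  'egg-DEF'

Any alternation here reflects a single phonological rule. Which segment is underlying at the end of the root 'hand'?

'hand' shows [p] ~ [b] at the end of the stem ([nɛmup] vs [nɛmuba]).
The stem 'foot' ([lɔmeb], [lɔmeba]) shows [b] unchanged in both environments, so [b] cannot be basic with [p] derived in isolation.
So /p/ is underlying, and a rule of intervocalic voicing — voiceless stops become voiced between vowels — gives [b].

/p/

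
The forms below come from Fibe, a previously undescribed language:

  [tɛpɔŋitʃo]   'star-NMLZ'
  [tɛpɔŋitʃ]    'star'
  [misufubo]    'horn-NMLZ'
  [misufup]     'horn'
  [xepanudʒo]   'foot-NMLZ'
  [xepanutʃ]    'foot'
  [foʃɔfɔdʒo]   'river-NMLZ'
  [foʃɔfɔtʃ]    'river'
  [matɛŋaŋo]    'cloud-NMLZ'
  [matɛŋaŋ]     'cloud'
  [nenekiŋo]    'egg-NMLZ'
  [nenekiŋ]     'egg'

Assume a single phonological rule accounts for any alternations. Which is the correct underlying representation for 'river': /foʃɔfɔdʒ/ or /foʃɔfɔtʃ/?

In [foʃɔfɔdʒo] and [foʃɔfɔtʃ] the final segment of 'river' alternates: [dʒ] ~ [tʃ].
The stem 'star' ([tɛpɔŋitʃo], [tɛpɔŋitʃ]) shows [tʃ] unchanged in both environments, so [tʃ] cannot be basic with [dʒ] derived before the NMLZ suffix.
So /dʒ/ is underlying, and a rule of word-final obstruent devoicing — voiced obstruents become voiceless word-finally — gives [tʃ].

/foʃɔfɔdʒ/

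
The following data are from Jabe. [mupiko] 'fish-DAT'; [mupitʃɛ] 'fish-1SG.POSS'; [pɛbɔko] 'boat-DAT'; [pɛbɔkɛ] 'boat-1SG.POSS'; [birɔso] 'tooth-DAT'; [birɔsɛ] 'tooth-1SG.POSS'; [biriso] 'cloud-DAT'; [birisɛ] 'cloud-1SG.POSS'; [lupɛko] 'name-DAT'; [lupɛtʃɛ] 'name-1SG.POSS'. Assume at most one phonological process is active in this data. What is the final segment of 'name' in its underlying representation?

/tʃ/

The root 'name' surfaces as [lupɛko] and [lupɛtʃɛ], with a stem-final [k] ~ [tʃ] alternation.
The stem 'boat' ([pɛbɔko], [pɛbɔkɛ]) shows [k] unchanged in both environments, so [k] cannot be basic with [tʃ] derived before the 1SG.POSS suffix.
The underlying segment must be /tʃ/; palato-alveolar /tʃ/ becomes [k] when no front vowel follows, yielding [k] there.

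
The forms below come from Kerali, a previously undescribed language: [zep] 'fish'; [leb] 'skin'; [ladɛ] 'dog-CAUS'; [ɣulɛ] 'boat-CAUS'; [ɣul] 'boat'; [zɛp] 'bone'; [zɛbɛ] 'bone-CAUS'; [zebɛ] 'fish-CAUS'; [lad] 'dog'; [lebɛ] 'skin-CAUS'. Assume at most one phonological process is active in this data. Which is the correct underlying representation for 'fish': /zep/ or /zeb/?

The stem for 'fish' ends in [b] in [zebɛ] but [p] in [zep].
The stem 'skin' ([lebɛ], [leb]) shows [b] unchanged in both environments, so [b] cannot be basic with [p] derived in isolation.
The alternation reflects intervocalic voicing: voiceless stops become voiced between vowels. /p/ is underlying.

/zep/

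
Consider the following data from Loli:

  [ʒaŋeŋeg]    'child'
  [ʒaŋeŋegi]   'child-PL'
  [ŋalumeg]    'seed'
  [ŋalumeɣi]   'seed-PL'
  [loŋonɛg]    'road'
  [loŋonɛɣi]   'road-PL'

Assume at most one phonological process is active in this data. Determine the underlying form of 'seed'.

/ŋalumeɣ/

In [ŋalumeg] and [ŋalumeɣi] the final segment of 'seed' alternates: [g] ~ [ɣ].
The stem 'child' ([ʒaŋeŋeg], [ʒaŋeŋegi]) shows [g] unchanged in both environments, so [g] cannot be basic with [ɣ] derived before the PL suffix.
The alternation reflects word-final hardening: voiced fricatives become stops word-finally. /ɣ/ is underlying.
Hence 'seed' is /ŋalumeɣ/ underlyingly.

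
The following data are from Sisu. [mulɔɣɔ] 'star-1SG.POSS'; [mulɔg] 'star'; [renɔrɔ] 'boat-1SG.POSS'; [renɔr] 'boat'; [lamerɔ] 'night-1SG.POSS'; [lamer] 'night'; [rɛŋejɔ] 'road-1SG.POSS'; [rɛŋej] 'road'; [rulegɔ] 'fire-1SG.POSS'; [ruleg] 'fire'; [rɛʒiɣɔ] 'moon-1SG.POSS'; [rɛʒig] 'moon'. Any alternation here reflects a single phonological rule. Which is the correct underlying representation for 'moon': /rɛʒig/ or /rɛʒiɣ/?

/rɛʒiɣ/

In [rɛʒiɣɔ] and [rɛʒig] the final segment of 'moon' alternates: [ɣ] ~ [g].
Compare 'fire', with invariant [g] in [rulegɔ] and [ruleg]: an analysis with underlying /g/ and a rule producing [ɣ] before the 1SG.POSS suffix would wrongly predict alternation here too.
The alternation reflects word-final hardening: voiced fricatives become stops word-finally. /ɣ/ is underlying.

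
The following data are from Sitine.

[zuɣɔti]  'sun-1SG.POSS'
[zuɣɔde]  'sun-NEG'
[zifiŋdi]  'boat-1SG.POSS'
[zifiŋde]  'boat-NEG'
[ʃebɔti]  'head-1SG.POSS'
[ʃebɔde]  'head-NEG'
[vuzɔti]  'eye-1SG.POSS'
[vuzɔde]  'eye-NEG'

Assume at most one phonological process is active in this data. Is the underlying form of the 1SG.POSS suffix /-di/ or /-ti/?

/-ti/

The 1SG.POSS morpheme has two allomorphs, [-di] and [-ti].
By contrast the NEG suffix keeps its initial [d] throughout — that segment must be underlying.
So the underlying form is /-ti/, and voiceless stops become voiced after a nasal.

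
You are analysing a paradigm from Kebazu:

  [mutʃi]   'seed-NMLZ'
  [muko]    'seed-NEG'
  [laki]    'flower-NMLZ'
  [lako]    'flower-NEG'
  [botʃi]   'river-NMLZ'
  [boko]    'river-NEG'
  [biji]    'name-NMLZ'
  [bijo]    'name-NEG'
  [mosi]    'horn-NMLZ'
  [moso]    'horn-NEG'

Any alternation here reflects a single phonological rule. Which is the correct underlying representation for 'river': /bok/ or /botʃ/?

In [botʃi] and [boko] the final segment of 'river' alternates: [tʃ] ~ [k].
If /k/ were underlying and a rule turned it into [tʃ] before the NMLZ suffix, 'flower' would also alternate; but it has [k] in both [laki] and [lako].
The underlying segment must be /tʃ/; palato-alveolar /tʃ/ becomes [k] when no front vowel follows, yielding [k] there.

/botʃ/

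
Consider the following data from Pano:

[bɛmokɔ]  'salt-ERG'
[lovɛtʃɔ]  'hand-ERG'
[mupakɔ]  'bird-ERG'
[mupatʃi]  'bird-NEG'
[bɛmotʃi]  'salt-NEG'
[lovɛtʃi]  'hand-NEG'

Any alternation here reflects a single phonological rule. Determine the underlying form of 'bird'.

/mupak/

The root 'bird' surfaces as [mupakɔ] and [mupatʃi], with a stem-final [k] ~ [tʃ] alternation.
If /tʃ/ were underlying and a rule turned it into [k] before the ERG suffix, 'hand' would also alternate; but it has [tʃ] in both [lovɛtʃɔ] and [lovɛtʃi].
The alternation reflects palatalization before a front vowel: /k/ becomes palato-alveolar [tʃ] before a front vowel. /k/ is underlying.
The underlying form of 'bird' is therefore /mupak/.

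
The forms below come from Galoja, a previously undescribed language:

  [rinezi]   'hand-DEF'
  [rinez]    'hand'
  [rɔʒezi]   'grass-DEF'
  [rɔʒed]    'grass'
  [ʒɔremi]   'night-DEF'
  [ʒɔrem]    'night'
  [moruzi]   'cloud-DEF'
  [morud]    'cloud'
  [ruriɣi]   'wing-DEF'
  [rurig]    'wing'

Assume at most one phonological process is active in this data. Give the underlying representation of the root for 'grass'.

/rɔʒed/

The stem for 'grass' ends in [z] in [rɔʒezi] but [d] in [rɔʒed].
But 'hand' keeps [z] in both environments ([rinezi], [rinez]), so there is no rule changing /z/ to [d] in isolation.
So /d/ is underlying, and a rule of intervocalic spirantization — voiced stops become fricatives between vowels — gives [z].
Hence 'grass' is /rɔʒed/ underlyingly.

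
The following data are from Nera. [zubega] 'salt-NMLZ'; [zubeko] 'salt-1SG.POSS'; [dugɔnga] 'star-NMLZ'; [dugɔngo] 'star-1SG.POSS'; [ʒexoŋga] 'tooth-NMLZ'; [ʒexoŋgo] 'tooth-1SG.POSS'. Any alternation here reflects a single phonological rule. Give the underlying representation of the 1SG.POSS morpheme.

The 1SG.POSS morpheme has two allomorphs, [-go] and [-ko].
The NMLZ suffix, which begins with [g], is invariant after every stem; so [g] is not altered by any rule here.
The 1SG.POSS suffix is therefore /-ko/ underlyingly, with post-nasal voicing: voiceless stops become voiced after a nasal.

/-ko/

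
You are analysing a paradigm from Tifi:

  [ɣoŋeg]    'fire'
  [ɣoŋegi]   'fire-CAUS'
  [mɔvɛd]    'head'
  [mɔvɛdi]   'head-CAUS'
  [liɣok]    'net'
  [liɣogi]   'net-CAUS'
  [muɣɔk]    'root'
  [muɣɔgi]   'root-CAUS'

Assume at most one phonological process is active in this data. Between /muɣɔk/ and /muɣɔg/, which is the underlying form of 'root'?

/muɣɔk/

The root 'root' surfaces as [muɣɔk] and [muɣɔgi], with a stem-final [k] ~ [g] alternation.
If /g/ were underlying and a rule turned it into [k] in isolation, 'fire' would also alternate; but it has [g] in both [ɣoŋeg] and [ɣoŋegi].
So /k/ is underlying, and a rule of intervocalic voicing — voiceless stops become voiced between vowels — gives [g].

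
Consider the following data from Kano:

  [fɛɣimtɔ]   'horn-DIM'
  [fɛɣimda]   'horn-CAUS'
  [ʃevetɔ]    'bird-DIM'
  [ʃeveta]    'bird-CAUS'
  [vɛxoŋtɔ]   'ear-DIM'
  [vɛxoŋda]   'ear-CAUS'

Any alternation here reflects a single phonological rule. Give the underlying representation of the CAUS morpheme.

The CAUS morpheme has two allomorphs, [-da] and [-ta].
By contrast the DIM suffix keeps its initial [t] throughout — that segment must be underlying.
So the underlying form is /-da/, and voiced stops become voiceless after a vowel.

/-da/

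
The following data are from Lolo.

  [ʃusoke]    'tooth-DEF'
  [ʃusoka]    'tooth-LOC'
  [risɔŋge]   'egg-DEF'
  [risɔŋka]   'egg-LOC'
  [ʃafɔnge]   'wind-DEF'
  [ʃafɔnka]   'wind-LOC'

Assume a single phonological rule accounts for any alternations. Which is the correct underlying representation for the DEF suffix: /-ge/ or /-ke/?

The DEF suffix surfaces as [-ge] and [-ke], depending on the final segment of the stem.
By contrast the LOC suffix keeps its initial [k] throughout — that segment must be underlying.
So the underlying form is /-ge/, and voiced stops become voiceless after a vowel.

/-ge/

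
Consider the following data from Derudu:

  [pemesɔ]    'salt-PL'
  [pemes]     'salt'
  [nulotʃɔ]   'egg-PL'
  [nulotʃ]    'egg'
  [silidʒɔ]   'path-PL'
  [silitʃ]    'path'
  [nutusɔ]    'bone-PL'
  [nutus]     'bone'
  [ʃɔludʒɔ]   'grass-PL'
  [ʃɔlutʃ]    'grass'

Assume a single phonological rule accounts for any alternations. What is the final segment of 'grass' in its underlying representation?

/dʒ/

The stem for 'grass' ends in [dʒ] in [ʃɔludʒɔ] but [tʃ] in [ʃɔlutʃ].
The stem 'egg' ([nulotʃɔ], [nulotʃ]) shows [tʃ] unchanged in both environments, so [tʃ] cannot be basic with [dʒ] derived before the PL suffix.
The alternation reflects word-final obstruent devoicing: voiced obstruents become voiceless word-finally. /dʒ/ is underlying.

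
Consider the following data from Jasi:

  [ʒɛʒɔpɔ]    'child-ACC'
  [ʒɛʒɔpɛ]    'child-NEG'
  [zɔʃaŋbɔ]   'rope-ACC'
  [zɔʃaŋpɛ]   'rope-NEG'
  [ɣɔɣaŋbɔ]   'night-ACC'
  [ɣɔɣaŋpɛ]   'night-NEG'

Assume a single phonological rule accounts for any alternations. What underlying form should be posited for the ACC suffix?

/-bɔ/

The ACC suffix surfaces as [-bɔ] and [-pɔ], depending on the final segment of the stem.
The NEG suffix, which begins with [p], is invariant after every stem; so [p] is not altered by any rule here.
The ACC suffix is therefore /-bɔ/ underlyingly, with post-vocalic devoicing: voiced stops become voiceless after a vowel.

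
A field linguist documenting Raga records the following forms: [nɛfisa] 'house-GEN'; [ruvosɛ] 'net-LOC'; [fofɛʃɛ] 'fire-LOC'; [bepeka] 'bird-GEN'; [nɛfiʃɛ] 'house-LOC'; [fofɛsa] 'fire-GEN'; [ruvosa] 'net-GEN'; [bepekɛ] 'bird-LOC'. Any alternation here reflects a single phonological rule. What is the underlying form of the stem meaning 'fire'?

/fofɛʃ/

The root 'fire' surfaces as [fofɛʃɛ] and [fofɛsa], with a stem-final [ʃ] ~ [s] alternation.
The stem 'net' ([ruvosɛ], [ruvosa]) shows [s] unchanged in both environments, so [s] cannot be basic with [ʃ] derived before the LOC suffix.
The alternation reflects depalatalization: palato-alveolar /ʃ/ becomes [s] when no front vowel follows. /ʃ/ is underlying.
So 'fire' = /fofɛʃ/.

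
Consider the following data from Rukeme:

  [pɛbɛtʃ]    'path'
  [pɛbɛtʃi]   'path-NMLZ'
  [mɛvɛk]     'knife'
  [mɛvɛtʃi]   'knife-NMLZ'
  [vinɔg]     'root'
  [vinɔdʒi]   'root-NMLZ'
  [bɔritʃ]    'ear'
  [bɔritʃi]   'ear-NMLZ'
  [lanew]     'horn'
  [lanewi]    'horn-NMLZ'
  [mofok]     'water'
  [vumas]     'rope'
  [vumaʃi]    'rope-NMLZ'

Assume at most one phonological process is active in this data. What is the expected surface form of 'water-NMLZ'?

The stem for 'knife' ends in [k] in [mɛvɛk] but [tʃ] in [mɛvɛtʃi].
The stem 'path' ([pɛbɛtʃ], [pɛbɛtʃi]) shows [tʃ] unchanged in both environments, so [tʃ] cannot be basic with [k] derived in isolation.
Therefore /k/ is basic and [tʃ] is derived by palatalization before a front vowel (/k/, /g/ and /s/ become palato-alveolar [tʃ], [dʒ] and [ʃ] before a front vowel).
From [mofok] the stem 'water' is /mofok/; before a front vowel this yields [mofotʃi].

[mofotʃi]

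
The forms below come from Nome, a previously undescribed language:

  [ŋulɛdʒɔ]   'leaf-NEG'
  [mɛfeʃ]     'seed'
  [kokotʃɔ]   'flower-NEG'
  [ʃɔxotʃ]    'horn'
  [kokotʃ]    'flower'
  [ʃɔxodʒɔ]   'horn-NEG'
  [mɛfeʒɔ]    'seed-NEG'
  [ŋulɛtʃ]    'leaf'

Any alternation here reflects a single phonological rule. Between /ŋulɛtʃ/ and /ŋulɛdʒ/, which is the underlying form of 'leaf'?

The stem for 'leaf' ends in [dʒ] in [ŋulɛdʒɔ] but [tʃ] in [ŋulɛtʃ].
Compare 'flower', with invariant [tʃ] in [kokotʃɔ] and [kokotʃ]: an analysis with underlying /tʃ/ and a rule producing [dʒ] before the NEG suffix would wrongly predict alternation here too.
The alternation reflects word-final obstruent devoicing: voiced obstruents become voiceless word-finally. /dʒ/ is underlying.

/ŋulɛdʒ/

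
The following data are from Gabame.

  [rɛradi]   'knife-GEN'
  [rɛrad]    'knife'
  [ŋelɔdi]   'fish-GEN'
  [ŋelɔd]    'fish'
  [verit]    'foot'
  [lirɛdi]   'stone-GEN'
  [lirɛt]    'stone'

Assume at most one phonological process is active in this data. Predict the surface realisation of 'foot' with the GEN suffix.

[veridi]

The root 'stone' surfaces as [lirɛdi] and [lirɛt], with a stem-final [d] ~ [t] alternation.
The stem 'fish' ([ŋelɔdi], [ŋelɔd]) shows [d] unchanged in both environments, so [d] cannot be basic with [t] derived in isolation.
The alternation reflects intervocalic voicing: voiceless stops become voiced between vowels. /t/ is underlying.
From [verit] the stem 'foot' is /verit/; between vowels this yields [veridi].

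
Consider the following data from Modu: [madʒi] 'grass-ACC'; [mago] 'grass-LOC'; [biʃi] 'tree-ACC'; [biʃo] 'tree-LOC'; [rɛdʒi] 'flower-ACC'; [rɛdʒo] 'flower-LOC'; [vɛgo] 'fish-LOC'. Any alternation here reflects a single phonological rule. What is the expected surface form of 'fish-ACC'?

The root 'grass' surfaces as [madʒi] and [mago], with a stem-final [dʒ] ~ [g] alternation.
Compare 'flower', with invariant [dʒ] in [rɛdʒi] and [rɛdʒo]: an analysis with underlying /dʒ/ and a rule producing [g] before the LOC suffix would wrongly predict alternation here too.
The underlying segment must be /g/; /g/ becomes palato-alveolar [dʒ] before a front vowel, yielding [dʒ] there.
From [vɛgo] the stem 'fish' is /vɛg/; before a front vowel this yields [vɛdʒi].

[vɛdʒi]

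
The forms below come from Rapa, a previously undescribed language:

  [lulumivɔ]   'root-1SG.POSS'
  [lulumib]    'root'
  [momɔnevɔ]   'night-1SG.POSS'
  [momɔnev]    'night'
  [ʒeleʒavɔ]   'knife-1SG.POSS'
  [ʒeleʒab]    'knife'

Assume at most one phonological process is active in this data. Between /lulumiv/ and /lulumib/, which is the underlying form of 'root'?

In [lulumivɔ] and [lulumib] the final segment of 'root' alternates: [v] ~ [b].
The stem 'night' ([momɔnevɔ], [momɔnev]) shows [v] unchanged in both environments, so [v] cannot be basic with [b] derived in isolation.
So /b/ is underlying, and a rule of intervocalic spirantization — voiced stops become fricatives between vowels — gives [v].

/lulumib/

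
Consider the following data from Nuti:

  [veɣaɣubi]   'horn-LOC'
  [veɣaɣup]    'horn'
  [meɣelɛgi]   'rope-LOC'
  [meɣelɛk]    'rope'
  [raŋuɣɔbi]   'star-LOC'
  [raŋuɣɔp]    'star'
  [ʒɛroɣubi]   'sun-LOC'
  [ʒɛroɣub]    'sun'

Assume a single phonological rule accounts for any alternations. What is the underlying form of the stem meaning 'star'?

The stem for 'star' ends in [b] in [raŋuɣɔbi] but [p] in [raŋuɣɔp].
Compare 'sun', with invariant [b] in [ʒɛroɣubi] and [ʒɛroɣub]: an analysis with underlying /b/ and a rule producing [p] in isolation would wrongly predict alternation here too.
So /p/ is underlying, and a rule of intervocalic voicing — voiceless stops become voiced between vowels — gives [b].

/raŋuɣɔp/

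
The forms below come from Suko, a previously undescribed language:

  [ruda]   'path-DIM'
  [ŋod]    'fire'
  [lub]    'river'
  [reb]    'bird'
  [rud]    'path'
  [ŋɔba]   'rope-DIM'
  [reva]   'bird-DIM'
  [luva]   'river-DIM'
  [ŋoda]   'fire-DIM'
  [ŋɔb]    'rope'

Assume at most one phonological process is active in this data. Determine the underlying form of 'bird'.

In [reb] and [reva] the final segment of 'bird' alternates: [b] ~ [v].
If /b/ were underlying and a rule turned it into [v] before the DIM suffix, 'rope' would also alternate; but it has [b] in both [ŋɔb] and [ŋɔba].
The underlying segment must be /v/; voiced fricatives become stops word-finally, yielding [b] there.
The underlying form of 'bird' is therefore /rev/.

/rev/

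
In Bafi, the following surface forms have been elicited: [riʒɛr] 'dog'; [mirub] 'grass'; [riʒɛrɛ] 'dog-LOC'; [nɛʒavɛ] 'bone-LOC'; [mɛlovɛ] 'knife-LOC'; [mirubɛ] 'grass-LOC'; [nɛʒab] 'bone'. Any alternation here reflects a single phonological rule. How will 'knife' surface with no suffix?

[mɛlob]

'bone' shows [b] ~ [v] at the end of the stem ([nɛʒab] vs [nɛʒavɛ]).
Compare 'grass', with invariant [b] in [mirub] and [mirubɛ]: an analysis with underlying /b/ and a rule producing [v] before the LOC suffix would wrongly predict alternation here too.
So /v/ is underlying, and a rule of word-final hardening — voiced fricatives become stops word-finally — gives [b].
The one attested form of 'knife', [mɛlovɛ], shows underlying /mɛlov/. Applying the same rule word-finally gives [mɛlob].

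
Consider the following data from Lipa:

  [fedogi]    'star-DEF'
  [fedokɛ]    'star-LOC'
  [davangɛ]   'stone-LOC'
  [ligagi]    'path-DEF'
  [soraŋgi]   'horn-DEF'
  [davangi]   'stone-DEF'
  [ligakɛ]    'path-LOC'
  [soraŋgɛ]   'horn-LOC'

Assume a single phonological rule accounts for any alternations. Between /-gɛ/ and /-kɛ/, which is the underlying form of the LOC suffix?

/-kɛ/

The LOC suffix surfaces as [-gɛ] and [-kɛ], depending on the final segment of the stem.
By contrast the DEF suffix keeps its initial [g] throughout — that segment must be underlying.
The LOC suffix is therefore /-kɛ/ underlyingly, with post-nasal voicing: voiceless stops become voiced after a nasal.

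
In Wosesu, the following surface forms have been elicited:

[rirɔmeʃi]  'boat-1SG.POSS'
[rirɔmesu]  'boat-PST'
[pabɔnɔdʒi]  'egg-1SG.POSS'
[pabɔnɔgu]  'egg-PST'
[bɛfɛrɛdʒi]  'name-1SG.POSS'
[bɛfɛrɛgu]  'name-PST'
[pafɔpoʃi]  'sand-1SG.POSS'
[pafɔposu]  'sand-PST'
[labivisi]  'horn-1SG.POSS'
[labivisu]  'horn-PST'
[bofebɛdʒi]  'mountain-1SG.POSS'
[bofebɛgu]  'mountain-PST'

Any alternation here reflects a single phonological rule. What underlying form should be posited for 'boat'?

'boat' shows [ʃ] ~ [s] at the end of the stem ([rirɔmeʃi] vs [rirɔmesu]).
The stem 'horn' ([labivisi], [labivisu]) shows [s] unchanged in both environments, so [s] cannot be basic with [ʃ] derived before the 1SG.POSS suffix.
The underlying segment must be /ʃ/; palato-alveolar /dʒ/ and /ʃ/ become [g] and [s] when no front vowel follows, yielding [s] there.
The underlying form of 'boat' is therefore /rirɔmeʃ/.

/rirɔmeʃ/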